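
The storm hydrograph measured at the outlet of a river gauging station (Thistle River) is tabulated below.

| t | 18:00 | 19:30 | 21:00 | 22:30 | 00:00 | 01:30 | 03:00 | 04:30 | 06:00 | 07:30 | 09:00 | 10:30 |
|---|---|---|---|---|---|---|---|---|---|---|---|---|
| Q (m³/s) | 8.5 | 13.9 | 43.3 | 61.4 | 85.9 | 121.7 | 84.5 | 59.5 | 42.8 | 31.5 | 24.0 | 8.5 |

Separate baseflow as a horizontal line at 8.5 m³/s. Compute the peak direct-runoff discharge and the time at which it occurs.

Q_p = 113.2 m³/s at t = 01:30

Subtracting baseflow gives direct-runoff ordinates: 0.0, 5.4, 34.8, 52.9, 77.4, 113.2, 76.0, 51.0, 34.3, 23.0, 15.5, 0.0 m³/s.
The maximum is 113.2 m³/s, occurring at the reading for t = 01:30.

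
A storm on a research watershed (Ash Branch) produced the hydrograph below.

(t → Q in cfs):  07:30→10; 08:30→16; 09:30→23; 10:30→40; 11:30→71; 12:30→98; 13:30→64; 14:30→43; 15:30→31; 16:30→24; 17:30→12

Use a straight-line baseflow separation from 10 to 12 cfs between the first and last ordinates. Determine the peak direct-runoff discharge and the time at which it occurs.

Q_p = 87.00 cfs at t = 12:30

Subtracting baseflow gives direct-runoff ordinates: 0.00, 5.80, 12.60, 29.40, 60.20, 87.00, 52.80, 31.60, 19.40, 12.20, 0.00 cfs.
The maximum is 87.00 cfs, occurring at the reading for t = 12:30.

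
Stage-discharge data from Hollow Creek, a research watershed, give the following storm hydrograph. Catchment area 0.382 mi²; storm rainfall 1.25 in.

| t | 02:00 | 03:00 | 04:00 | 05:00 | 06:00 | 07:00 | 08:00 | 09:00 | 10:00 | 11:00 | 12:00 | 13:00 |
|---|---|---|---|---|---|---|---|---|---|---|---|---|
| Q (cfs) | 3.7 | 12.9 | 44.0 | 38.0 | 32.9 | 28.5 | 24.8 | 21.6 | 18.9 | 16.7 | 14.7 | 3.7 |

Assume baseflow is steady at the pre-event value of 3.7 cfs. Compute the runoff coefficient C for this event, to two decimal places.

C ≈ 0.70

ΣQ_DR = 216.0 cfs; V = ΣQ_DR·Δt = 7.776 × 10^5 ft³.
Runoff depth d = V / A = 0.8762 in.
C = d / P = 0.8762 / 1.25 = 0.70.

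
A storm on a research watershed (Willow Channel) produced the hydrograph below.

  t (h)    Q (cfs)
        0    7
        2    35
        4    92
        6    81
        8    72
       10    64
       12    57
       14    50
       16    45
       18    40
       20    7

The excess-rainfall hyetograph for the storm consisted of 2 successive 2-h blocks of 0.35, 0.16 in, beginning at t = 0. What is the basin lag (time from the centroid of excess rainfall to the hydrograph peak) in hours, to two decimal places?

t_L ≈ 2.37 h

Centroid of excess rainfall: t_c = Σ P_i·t̄_i / ΣP_i = 1.6275 h (block centres at 1, 3 h).
Hydrograph peak occurs at t = 4 h, so basin lag t_L = 4 − 1.6275 = 2.37 h.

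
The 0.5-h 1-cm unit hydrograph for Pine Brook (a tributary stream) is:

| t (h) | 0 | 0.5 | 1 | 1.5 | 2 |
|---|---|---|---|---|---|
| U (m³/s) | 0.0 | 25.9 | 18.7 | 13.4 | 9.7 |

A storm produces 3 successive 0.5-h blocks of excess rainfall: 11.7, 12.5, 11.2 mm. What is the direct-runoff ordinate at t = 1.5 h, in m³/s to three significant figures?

Q ≈ 68.1 m³/s

By discrete convolution, Q_j = Σ (P_i / 10 mm) · U_{j−i}.
At t = 1.5 h (j=3): Q = (11.7/10)·13.4 + (12.5/10)·18.7 + (11.2/10)·25.9 = 68.1 m³/s.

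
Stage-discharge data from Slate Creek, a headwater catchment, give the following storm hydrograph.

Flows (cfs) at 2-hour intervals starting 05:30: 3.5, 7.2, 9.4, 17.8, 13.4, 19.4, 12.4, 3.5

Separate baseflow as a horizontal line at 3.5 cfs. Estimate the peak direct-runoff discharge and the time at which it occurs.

Subtracting baseflow gives direct-runoff ordinates: 0.0, 3.7, 5.9, 14.3, 9.9, 15.9, 8.9, 0.0 cfs.
The maximum is 15.9 cfs, occurring at the reading for t = 15:30.

Q_p = 15.9 cfs at t = 15:30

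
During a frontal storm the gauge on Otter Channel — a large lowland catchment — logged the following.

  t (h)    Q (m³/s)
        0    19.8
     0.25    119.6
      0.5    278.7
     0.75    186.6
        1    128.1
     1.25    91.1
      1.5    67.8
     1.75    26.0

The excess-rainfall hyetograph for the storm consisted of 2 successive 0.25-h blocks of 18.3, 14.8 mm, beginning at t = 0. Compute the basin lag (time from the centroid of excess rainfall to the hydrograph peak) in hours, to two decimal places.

t_L ≈ 0.26 h

Centroid of excess rainfall: t_c = Σ P_i·t̄_i / ΣP_i = 0.2368 h (block centres at 0.125, 0.375 h).
Hydrograph peak occurs at t = 0.5 h, so basin lag t_L = 0.5 − 0.2368 = 0.26 h.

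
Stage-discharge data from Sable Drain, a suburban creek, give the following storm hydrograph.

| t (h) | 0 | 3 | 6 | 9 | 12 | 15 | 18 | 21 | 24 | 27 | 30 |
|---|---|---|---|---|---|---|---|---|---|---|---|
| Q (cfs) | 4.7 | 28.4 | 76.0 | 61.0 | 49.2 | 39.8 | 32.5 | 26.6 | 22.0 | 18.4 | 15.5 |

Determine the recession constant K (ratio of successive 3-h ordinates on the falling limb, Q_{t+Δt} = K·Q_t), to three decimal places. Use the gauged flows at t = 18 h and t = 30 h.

Using the recession-limb readings at t = 18 h and t = 30 h: Q falls from 32.5 to 15.5 cfs over 4 intervals.
K = (Q₂/Q₁)^(1/4) = (15.5/32.5)^(1/4) = 0.831.

K ≈ 0.831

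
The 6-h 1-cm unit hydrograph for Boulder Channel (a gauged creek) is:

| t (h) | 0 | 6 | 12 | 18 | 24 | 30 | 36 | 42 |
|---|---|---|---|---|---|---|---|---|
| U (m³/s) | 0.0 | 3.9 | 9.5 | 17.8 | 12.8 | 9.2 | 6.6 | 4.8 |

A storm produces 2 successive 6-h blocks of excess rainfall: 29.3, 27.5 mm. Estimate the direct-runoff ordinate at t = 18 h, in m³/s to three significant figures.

Q ≈ 78.3 m³/s

By discrete convolution, Q_j = Σ (P_i / 10 mm) · U_{j−i}.
At t = 18 h (j=3): Q = (29.3/10)·17.8 + (27.5/10)·9.5 = 78.3 m³/s.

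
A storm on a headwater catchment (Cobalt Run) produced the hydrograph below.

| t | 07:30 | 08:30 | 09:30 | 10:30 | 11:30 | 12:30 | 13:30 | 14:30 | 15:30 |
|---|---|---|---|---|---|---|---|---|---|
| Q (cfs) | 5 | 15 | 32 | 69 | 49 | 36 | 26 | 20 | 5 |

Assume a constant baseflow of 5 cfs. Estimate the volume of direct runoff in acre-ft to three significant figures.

V ≈ 17.5 acre-ft

Direct-runoff ordinates (Q − Q_b): 0.0, 10.0, 27.0, 64.0, 44.0, 31.0, 21.0, 15.0, 0.0 cfs.
ΣQ_DR = 212.0 cfs.
With Δt = 1 h = 3600 s, V = ΣQ_DR · Δt = 212.0 × 3600 = 7.63 × 10^5 ft³ = 17.5 acre-ft.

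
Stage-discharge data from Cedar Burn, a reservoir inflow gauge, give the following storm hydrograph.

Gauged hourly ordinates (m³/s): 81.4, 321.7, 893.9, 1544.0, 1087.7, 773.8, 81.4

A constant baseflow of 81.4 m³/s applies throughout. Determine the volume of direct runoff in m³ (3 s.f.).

Direct-runoff ordinates (Q − Q_b): 0.0, 240.3, 812.5, 1462.6, 1006.3, 692.4, 0.0 m³/s.
ΣQ_DR = 4214 m³/s.
With Δt = 1 h = 3600 s, V = ΣQ_DR · Δt = 4214 × 3600 = 1.52 × 10^7 m³.

V ≈ 1.52 × 10^7 m³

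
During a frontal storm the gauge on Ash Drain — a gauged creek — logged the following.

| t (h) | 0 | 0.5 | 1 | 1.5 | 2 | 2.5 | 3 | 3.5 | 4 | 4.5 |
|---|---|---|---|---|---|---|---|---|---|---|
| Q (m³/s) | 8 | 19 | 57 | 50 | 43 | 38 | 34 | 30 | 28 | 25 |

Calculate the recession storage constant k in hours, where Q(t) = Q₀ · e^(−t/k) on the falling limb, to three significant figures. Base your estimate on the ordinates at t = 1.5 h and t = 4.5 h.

k ≈ 4.33 h

On the falling limb, Q drops from 50 to 25 m³/s between t = 1.5 h and t = 4.5 h (Δt = 3 h).
k = −Δt / ln(Q₂/Q₁) = −3 / ln(25/50) = 4.33 h.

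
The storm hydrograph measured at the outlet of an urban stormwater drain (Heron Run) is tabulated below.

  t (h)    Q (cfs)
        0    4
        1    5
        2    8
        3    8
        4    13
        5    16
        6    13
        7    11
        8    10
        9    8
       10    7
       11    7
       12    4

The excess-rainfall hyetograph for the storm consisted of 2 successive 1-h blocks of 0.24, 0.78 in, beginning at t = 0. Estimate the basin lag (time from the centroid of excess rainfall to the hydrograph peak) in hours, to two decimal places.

Centroid of excess rainfall: t_c = Σ P_i·t̄_i / ΣP_i = 1.2647 h (block centres at 0.5, 1.5 h).
Hydrograph peak occurs at t = 5 h, so basin lag t_L = 5 − 1.2647 = 3.74 h.

t_L ≈ 3.74 h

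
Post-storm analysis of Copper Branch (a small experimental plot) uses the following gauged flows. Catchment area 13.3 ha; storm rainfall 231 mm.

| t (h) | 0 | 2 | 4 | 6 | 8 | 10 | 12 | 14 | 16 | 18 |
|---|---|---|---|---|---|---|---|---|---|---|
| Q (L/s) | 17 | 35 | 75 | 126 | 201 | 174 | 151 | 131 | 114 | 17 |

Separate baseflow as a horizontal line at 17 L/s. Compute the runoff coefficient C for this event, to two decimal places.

C ≈ 0.20

ΣQ_DR = 871.0 L/s; V = ΣQ_DR·Δt = 6.271 × 10^6 L.
Runoff depth d = V / A = 47.15 mm.
C = d / P = 47.15 / 231 = 0.20.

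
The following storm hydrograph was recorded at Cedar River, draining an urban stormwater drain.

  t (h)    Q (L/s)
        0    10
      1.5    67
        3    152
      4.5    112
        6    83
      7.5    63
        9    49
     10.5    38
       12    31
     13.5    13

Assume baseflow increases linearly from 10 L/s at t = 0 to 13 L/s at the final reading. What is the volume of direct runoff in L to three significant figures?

Direct-runoff ordinates (Q − Q_b): 0.00, 56.67, 141.33, 101.00, 71.67, 51.33, 37.00, 25.67, 18.33, 0.00 L/s.
ΣQ_DR = 503.0 L/s.
With Δt = 1.5 h = 5400 s, V = ΣQ_DR · Δt = 503.0 × 5400 = 2.72 × 10^6 L.

V ≈ 2.72 × 10^6 L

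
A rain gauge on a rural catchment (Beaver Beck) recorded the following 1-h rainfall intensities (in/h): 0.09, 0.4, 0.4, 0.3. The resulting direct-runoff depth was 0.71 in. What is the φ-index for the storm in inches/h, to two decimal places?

φ ≈ 0.13 in/h

Only the 3 blocks with intensity above φ contribute runoff: 0.4, 0.4, 0.3 in/h.
Σ(I−φ)·Δt = d  ⇒  (0.4+0.4+0.3 − 3φ)·1 = 0.71
φ = (1.100 − 0.71/1) / 3 = 0.13 in/h.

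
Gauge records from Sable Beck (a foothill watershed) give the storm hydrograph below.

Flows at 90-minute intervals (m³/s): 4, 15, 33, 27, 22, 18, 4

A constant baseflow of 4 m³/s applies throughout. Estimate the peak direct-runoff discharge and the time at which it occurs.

Q_p = 29.0 m³/s at t = 3 h

Subtracting baseflow gives direct-runoff ordinates: 0.0, 11.0, 29.0, 23.0, 18.0, 14.0, 0.0 m³/s.
The maximum is 29.0 m³/s, occurring at the reading for t = 3 h.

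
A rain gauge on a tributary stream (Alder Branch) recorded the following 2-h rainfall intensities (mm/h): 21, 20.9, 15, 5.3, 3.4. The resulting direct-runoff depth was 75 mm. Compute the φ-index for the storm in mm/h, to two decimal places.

φ ≈ 6.47 mm/h

Only the 3 blocks with intensity above φ contribute runoff: 21, 20.9, 15 mm/h.
Σ(I−φ)·Δt = d  ⇒  (21+20.9+15 − 3φ)·2 = 75
φ = (56.90 − 75/2) / 3 = 6.47 mm/h.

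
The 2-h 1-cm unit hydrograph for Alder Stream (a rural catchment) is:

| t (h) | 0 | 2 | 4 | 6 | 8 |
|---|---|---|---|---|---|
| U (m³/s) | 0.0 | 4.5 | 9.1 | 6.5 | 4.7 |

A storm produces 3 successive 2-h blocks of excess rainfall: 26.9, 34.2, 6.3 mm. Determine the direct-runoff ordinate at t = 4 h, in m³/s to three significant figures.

By discrete convolution, Q_j = Σ (P_i / 10 mm) · U_{j−i}.
At t = 4 h (j=2): Q = (26.9/10)·9.1 + (34.2/10)·4.5 + (6.3/10)·0.0 = 39.9 m³/s.

Q ≈ 39.9 m³/s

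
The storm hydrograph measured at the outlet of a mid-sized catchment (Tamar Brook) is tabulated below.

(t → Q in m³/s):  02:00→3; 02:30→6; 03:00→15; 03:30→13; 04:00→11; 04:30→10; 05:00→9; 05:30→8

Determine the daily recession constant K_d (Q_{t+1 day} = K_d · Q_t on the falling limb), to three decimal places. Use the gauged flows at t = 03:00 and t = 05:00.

Between t = 03:00 and t = 05:00 the flow falls from 15 to 9 m³/s over 4×0.5 h = 2 h.
Per-interval ratio K = (9/15)^(1/4) = 0.8801; K_d = K^(24/0.5) = 0.002.

K_d ≈ 0.002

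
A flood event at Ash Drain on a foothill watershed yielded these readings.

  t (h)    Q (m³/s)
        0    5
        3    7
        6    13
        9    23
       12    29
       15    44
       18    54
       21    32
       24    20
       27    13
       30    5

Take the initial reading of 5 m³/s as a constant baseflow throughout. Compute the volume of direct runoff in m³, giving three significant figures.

V ≈ 2.05 × 10^6 m³

Direct-runoff ordinates (Q − Q_b): 0.0, 2.0, 8.0, 18.0, 24.0, 39.0, 49.0, 27.0, 15.0, 8.0, 0.0 m³/s.
ΣQ_DR = 190.0 m³/s.
With Δt = 3 h = 10800 s, V = ΣQ_DR · Δt = 190.0 × 10800 = 2.05 × 10^6 m³.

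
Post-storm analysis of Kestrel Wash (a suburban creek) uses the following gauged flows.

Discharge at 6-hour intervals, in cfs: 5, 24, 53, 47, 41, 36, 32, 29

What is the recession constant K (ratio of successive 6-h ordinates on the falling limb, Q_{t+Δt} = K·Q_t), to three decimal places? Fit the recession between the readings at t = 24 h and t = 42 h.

Using the recession-limb readings at t = 24 h and t = 42 h: Q falls from 41 to 29 cfs over 3 intervals.
K = (Q₂/Q₁)^(1/3) = (29/41)^(1/3) = 0.891.

K ≈ 0.891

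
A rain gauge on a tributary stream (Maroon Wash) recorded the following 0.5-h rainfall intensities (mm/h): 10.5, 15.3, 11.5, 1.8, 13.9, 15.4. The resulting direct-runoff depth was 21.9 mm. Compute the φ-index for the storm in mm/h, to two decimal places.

Only the 5 blocks with intensity above φ contribute runoff: 10.5, 15.3, 11.5, 13.9, 15.4 mm/h.
Σ(I−φ)·Δt = d  ⇒  (10.5+15.3+11.5+13.9+15.4 − 5φ)·0.5 = 21.9
φ = (66.60 − 21.9/0.5) / 5 = 4.56 mm/h.

φ ≈ 4.56 mm/h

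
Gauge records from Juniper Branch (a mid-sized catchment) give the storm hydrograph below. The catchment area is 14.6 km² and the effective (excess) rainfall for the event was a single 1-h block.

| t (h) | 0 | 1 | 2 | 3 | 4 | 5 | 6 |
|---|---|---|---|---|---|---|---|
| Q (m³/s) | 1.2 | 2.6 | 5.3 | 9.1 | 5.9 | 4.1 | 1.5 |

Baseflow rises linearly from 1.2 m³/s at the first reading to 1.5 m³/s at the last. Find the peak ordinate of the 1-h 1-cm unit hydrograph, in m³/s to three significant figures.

U_p ≈ 15.5 m³/s

Direct runoff: 0.00, 1.35, 4.00, 7.75, 4.50, 2.65, 0.00 m³/s; ΣQ_DR = 20.25 m³/s, peak = 7.75 m³/s.
Runoff depth d = ΣQ_DR·Δt / A = 20.25 × 3600 / (14.6 km²) = 4.993 mm.
The 1-cm UH is the DRH scaled by (10 mm)/d, so U_p = 7.75 × 10/4.993 = 15.5 m³/s.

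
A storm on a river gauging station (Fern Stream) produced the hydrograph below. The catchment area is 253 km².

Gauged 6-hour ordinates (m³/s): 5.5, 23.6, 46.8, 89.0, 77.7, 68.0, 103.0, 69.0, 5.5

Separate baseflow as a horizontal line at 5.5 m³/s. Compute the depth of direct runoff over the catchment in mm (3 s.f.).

d ≈ 37.4 mm

Direct runoff: 0.0, 18.1, 41.3, 83.5, 72.2, 62.5, 97.5, 63.5, 0.0 m³/s; ΣQ_DR = 438.6 m³/s.
V = ΣQ_DR · Δt = 438.6 × 21600 s = 9.474 × 10^6 m³.
Over A = 253 km², depth = V / A = 37.4 mm.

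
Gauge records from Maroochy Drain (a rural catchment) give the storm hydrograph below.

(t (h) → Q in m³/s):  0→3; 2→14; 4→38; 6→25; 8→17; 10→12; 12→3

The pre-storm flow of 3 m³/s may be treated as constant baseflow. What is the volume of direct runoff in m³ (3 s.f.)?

Direct-runoff ordinates (Q − Q_b): 0.0, 11.0, 35.0, 22.0, 14.0, 9.0, 0.0 m³/s.
ΣQ_DR = 91.00 m³/s.
With Δt = 2 h = 7200 s, V = ΣQ_DR · Δt = 91.00 × 7200 = 6.55 × 10^5 m³.

V ≈ 6.55 × 10^5 m³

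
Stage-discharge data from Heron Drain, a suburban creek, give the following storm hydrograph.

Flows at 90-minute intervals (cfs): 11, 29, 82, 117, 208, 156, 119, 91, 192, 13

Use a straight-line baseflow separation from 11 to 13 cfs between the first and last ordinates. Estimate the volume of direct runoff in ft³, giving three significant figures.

V ≈ 4.85 × 10^6 ft³

Direct-runoff ordinates (Q − Q_b): 0.00, 17.78, 70.56, 105.33, 196.11, 143.89, 106.67, 78.44, 179.22, 0.00 cfs.
ΣQ_DR = 898.0 cfs.
With Δt = 1.5 h = 5400 s, V = ΣQ_DR · Δt = 898.0 × 5400 = 4.85 × 10^6 ft³.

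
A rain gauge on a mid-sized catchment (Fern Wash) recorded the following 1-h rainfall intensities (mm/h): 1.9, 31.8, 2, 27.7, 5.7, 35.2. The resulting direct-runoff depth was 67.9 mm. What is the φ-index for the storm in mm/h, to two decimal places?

Only the 3 blocks with intensity above φ contribute runoff: 31.8, 27.7, 35.2 mm/h.
Σ(I−φ)·Δt = d  ⇒  (31.8+27.7+35.2 − 3φ)·1 = 67.9
φ = (94.70 − 67.9/1) / 3 = 8.93 mm/h.

φ ≈ 8.93 mm/h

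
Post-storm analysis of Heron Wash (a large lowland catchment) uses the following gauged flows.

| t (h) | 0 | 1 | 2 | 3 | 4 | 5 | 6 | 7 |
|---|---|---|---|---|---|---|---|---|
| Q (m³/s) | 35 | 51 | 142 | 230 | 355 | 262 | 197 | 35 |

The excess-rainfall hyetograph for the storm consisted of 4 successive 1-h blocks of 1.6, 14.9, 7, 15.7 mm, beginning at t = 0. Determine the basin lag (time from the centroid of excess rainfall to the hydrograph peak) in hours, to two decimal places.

t_L ≈ 1.56 h

Centroid of excess rainfall: t_c = Σ P_i·t̄_i / ΣP_i = 2.4388 h (block centres at 0.5, 1.5, 2.5, 3.5 h).
Hydrograph peak occurs at t = 4 h, so basin lag t_L = 4 − 2.4388 = 1.56 h.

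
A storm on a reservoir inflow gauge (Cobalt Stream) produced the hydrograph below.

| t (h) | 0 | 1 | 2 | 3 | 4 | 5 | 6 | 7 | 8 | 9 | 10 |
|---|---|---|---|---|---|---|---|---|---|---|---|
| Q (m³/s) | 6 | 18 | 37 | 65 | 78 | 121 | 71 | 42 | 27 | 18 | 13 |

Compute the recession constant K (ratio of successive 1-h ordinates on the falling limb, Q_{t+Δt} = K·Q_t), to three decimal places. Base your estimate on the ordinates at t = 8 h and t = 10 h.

K ≈ 0.694

Using the recession-limb readings at t = 8 h and t = 10 h: Q falls from 27 to 13 m³/s over 2 intervals.
K = (Q₂/Q₁)^(1/2) = (13/27)^(1/2) = 0.694.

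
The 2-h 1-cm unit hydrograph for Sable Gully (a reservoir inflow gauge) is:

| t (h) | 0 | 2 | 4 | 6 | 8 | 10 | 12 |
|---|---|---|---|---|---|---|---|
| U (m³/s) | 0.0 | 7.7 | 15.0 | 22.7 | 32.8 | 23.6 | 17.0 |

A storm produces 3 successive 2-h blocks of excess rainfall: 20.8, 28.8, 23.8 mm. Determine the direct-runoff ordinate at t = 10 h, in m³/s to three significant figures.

Q ≈ 198 m³/s

By discrete convolution, Q_j = Σ (P_i / 10 mm) · U_{j−i}.
At t = 10 h (j=5): Q = (20.8/10)·23.6 + (28.8/10)·32.8 + (23.8/10)·22.7 = 198 m³/s.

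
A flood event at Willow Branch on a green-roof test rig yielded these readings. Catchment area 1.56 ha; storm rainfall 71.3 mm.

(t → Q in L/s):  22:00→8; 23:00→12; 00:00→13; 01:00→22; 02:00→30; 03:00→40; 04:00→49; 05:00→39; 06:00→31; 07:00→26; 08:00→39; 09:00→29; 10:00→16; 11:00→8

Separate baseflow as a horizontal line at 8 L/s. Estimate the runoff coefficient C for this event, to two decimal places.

C ≈ 0.81

ΣQ_DR = 250.0 L/s; V = ΣQ_DR·Δt = 9.000 × 10^5 L.
Runoff depth d = V / A = 57.69 mm.
C = d / P = 57.69 / 71.3 = 0.81.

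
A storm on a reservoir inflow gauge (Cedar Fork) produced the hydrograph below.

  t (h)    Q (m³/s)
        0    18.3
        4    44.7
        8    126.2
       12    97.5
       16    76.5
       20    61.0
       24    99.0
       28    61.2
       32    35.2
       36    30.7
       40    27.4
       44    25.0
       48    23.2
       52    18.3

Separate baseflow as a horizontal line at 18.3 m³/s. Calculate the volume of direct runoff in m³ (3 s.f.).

V ≈ 7.03 × 10^6 m³

Direct-runoff ordinates (Q − Q_b): 0.0, 26.4, 107.9, 79.2, 58.2, 42.7, 80.7, 42.9, 16.9, 12.4, 9.1, 6.7, 4.9, 0.0 m³/s.
ΣQ_DR = 488.0 m³/s.
With Δt = 4 h = 14400 s, V = ΣQ_DR · Δt = 488.0 × 14400 = 7.03 × 10^6 m³.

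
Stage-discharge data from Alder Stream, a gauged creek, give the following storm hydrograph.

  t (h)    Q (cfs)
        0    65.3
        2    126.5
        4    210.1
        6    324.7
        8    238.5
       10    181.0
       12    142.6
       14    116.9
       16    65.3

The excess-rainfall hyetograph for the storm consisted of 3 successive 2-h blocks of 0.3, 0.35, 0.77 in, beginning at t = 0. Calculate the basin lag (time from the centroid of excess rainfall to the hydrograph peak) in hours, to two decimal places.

Centroid of excess rainfall: t_c = Σ P_i·t̄_i / ΣP_i = 3.6620 h (block centres at 1, 3, 5 h).
Hydrograph peak occurs at t = 6 h, so basin lag t_L = 6 − 3.6620 = 2.34 h.

t_L ≈ 2.34 h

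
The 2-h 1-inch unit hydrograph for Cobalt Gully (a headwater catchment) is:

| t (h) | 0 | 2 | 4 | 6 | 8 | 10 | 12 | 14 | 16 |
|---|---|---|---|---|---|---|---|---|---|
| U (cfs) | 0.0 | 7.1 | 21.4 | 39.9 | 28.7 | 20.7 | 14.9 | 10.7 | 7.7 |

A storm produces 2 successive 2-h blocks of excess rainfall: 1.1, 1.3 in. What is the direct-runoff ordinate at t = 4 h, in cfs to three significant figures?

By discrete convolution, Q_j = Σ (P_i / 1 in) · U_{j−i}.
At t = 4 h (j=2): Q = (1.1/1)·21.4 + (1.3/1)·7.1 = 32.8 cfs.

Q ≈ 32.8 cfs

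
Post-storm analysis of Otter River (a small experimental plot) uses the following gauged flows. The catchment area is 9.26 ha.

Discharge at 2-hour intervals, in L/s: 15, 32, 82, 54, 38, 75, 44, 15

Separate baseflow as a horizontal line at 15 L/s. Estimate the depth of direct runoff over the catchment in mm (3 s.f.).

Direct runoff: 0.0, 17.0, 67.0, 39.0, 23.0, 60.0, 29.0, 0.0 L/s; ΣQ_DR = 235.0 L/s.
V = ΣQ_DR · Δt = 235.0 × 7200 s = 1.692 × 10^6 L.
Over A = 9.26 ha, depth = V / A = 18.3 mm.

d ≈ 18.3 mm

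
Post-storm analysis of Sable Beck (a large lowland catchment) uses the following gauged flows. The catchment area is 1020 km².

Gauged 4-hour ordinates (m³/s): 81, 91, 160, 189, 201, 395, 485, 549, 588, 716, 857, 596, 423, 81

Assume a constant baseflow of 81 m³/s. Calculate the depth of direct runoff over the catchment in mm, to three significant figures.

d ≈ 60.4 mm

Direct runoff: 0.0, 10.0, 79.0, 108.0, 120.0, 314.0, 404.0, 468.0, 507.0, 635.0, 776.0, 515.0, 342.0, 0.0 m³/s; ΣQ_DR = 4278 m³/s.
V = ΣQ_DR · Δt = 4278 × 14400 s = 6.160 × 10^7 m³.
Over A = 1020 km², depth = V / A = 60.4 mm.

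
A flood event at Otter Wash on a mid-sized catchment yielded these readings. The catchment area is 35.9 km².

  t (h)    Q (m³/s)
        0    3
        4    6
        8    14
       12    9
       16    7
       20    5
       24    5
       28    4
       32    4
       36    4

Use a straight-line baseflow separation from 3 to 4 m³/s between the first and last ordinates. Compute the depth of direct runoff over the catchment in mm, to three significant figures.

d ≈ 10.4 mm

Direct runoff: 0.00, 2.89, 10.78, 5.67, 3.56, 1.44, 1.33, 0.22, 0.11, 0.00 m³/s; ΣQ_DR = 26.00 m³/s.
V = ΣQ_DR · Δt = 26.00 × 14400 s = 3.744 × 10^5 m³.
Over A = 35.9 km², depth = V / A = 10.4 mm.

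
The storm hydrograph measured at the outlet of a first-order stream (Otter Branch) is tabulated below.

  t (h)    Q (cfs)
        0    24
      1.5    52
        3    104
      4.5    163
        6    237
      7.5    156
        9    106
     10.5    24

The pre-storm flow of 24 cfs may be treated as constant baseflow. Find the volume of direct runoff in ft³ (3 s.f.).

V ≈ 3.64 × 10^6 ft³

Direct-runoff ordinates (Q − Q_b): 0.0, 28.0, 80.0, 139.0, 213.0, 132.0, 82.0, 0.0 cfs.
ΣQ_DR = 674.0 cfs.
With Δt = 1.5 h = 5400 s, V = ΣQ_DR · Δt = 674.0 × 5400 = 3.64 × 10^6 ft³.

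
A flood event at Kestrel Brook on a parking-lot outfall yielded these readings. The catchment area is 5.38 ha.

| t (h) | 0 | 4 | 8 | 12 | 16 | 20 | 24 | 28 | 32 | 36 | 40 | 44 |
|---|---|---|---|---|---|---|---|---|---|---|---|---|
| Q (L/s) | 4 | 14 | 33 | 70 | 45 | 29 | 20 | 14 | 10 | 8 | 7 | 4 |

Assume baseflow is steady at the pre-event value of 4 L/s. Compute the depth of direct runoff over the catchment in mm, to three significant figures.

Direct runoff: 0.0, 10.0, 29.0, 66.0, 41.0, 25.0, 16.0, 10.0, 6.0, 4.0, 3.0, 0.0 L/s; ΣQ_DR = 210.0 L/s.
V = ΣQ_DR · Δt = 210.0 × 14400 s = 3.024 × 10^6 L.
Over A = 5.38 ha, depth = V / A = 56.2 mm.

d ≈ 56.2 mm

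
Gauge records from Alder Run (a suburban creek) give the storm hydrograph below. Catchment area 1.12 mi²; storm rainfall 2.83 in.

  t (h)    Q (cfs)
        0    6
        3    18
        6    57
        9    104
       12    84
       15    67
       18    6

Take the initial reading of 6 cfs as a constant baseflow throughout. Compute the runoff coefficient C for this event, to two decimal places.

ΣQ_DR = 300.0 cfs; V = ΣQ_DR·Δt = 3.240 × 10^6 ft³.
Runoff depth d = V / A = 1.245 in.
C = d / P = 1.245 / 2.83 = 0.44.

C ≈ 0.44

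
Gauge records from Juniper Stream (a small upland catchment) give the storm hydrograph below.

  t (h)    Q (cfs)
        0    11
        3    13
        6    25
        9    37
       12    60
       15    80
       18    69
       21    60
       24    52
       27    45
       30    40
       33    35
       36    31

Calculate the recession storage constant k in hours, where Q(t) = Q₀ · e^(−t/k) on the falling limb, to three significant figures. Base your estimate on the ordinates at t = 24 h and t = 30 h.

k ≈ 22.9 h

On the falling limb, Q drops from 52 to 40 cfs between t = 24 h and t = 30 h (Δt = 6 h).
k = −Δt / ln(Q₂/Q₁) = −6 / ln(40/52) = 22.9 h.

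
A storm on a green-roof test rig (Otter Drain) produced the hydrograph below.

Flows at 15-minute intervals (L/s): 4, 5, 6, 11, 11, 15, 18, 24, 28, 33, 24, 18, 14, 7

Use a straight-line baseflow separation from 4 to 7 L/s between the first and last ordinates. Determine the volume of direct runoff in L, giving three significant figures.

Direct-runoff ordinates (Q − Q_b): 0.00, 0.77, 1.54, 6.31, 6.08, 9.85, 12.62, 18.38, 22.15, 26.92, 17.69, 11.46, 7.23, 0.00 L/s.
ΣQ_DR = 141.0 L/s.
With Δt = 0.25 h = 900 s, V = ΣQ_DR · Δt = 141.0 × 900 = 1.27 × 10^5 L.

V ≈ 1.27 × 10^5 L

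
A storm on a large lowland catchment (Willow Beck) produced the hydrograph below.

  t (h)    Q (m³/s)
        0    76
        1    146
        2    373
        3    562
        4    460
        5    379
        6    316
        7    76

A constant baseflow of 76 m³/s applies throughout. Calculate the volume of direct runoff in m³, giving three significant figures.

V ≈ 6.41 × 10^6 m³

Direct-runoff ordinates (Q − Q_b): 0.0, 70.0, 297.0, 486.0, 384.0, 303.0, 240.0, 0.0 m³/s.
ΣQ_DR = 1780 m³/s.
With Δt = 1 h = 3600 s, V = ΣQ_DR · Δt = 1780 × 3600 = 6.41 × 10^6 m³.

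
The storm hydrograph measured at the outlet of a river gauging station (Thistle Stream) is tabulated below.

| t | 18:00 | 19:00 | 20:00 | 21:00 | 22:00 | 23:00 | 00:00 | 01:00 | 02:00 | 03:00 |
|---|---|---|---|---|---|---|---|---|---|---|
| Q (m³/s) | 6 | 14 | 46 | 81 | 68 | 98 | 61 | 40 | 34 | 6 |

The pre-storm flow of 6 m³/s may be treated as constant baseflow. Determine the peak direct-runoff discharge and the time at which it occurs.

Q_p = 92.0 m³/s at t = 23:00

Subtracting baseflow gives direct-runoff ordinates: 0.0, 8.0, 40.0, 75.0, 62.0, 92.0, 55.0, 34.0, 28.0, 0.0 m³/s.
The maximum is 92.0 m³/s, occurring at the reading for t = 23:00.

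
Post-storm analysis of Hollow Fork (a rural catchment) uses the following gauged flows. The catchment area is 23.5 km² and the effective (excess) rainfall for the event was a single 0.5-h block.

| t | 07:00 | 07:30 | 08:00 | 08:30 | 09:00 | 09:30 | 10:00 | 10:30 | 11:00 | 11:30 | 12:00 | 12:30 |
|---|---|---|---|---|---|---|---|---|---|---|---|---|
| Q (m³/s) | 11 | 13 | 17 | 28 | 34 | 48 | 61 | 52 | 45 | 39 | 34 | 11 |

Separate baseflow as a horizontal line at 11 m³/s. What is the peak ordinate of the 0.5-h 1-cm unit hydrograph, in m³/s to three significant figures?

U_p ≈ 25.0 m³/s

Direct runoff: 0.0, 2.0, 6.0, 17.0, 23.0, 37.0, 50.0, 41.0, 34.0, 28.0, 23.0, 0.0 m³/s; ΣQ_DR = 261.0 m³/s, peak = 50.0 m³/s.
Runoff depth d = ΣQ_DR·Δt / A = 261.0 × 1800 / (23.5 km²) = 19.99 mm.
The 1-cm UH is the DRH scaled by (10 mm)/d, so U_p = 50.0 × 10/19.99 = 25.0 m³/s.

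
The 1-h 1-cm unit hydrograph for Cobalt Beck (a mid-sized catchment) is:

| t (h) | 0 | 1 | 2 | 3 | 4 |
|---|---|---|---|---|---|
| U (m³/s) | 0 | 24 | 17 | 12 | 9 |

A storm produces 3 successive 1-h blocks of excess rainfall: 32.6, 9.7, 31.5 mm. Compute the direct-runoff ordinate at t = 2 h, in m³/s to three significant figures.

Q ≈ 78.7 m³/s

By discrete convolution, Q_j = Σ (P_i / 10 mm) · U_{j−i}.
At t = 2 h (j=2): Q = (32.6/10)·17 + (9.7/10)·24 + (31.5/10)·0 = 78.7 m³/s.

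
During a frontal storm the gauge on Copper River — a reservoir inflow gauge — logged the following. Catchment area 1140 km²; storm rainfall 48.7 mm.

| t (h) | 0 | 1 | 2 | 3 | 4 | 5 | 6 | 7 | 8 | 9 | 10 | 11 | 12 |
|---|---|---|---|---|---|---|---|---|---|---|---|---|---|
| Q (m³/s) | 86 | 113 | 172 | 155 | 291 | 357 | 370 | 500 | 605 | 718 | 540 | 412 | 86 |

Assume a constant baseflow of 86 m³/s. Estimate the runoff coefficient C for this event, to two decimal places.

ΣQ_DR = 3287 m³/s; V = ΣQ_DR·Δt = 1.183 × 10^7 m³.
Runoff depth d = V / A = 10.38 mm.
C = d / P = 10.38 / 48.7 = 0.21.

C ≈ 0.21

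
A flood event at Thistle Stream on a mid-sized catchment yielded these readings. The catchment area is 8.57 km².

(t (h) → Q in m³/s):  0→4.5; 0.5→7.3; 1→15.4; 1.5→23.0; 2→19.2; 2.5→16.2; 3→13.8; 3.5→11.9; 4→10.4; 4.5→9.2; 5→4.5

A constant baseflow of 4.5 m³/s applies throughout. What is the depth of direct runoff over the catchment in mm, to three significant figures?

d ≈ 18.0 mm

Direct runoff: 0.0, 2.8, 10.9, 18.5, 14.7, 11.7, 9.3, 7.4, 5.9, 4.7, 0.0 m³/s; ΣQ_DR = 85.90 m³/s.
V = ΣQ_DR · Δt = 85.90 × 1800 s = 1.546 × 10^5 m³.
Over A = 8.57 km², depth = V / A = 18.0 mm.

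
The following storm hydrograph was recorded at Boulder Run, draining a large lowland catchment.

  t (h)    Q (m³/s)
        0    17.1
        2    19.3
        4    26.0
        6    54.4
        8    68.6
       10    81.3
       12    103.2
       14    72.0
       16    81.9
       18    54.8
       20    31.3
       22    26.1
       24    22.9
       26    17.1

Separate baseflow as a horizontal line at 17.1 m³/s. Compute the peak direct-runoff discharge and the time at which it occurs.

Subtracting baseflow gives direct-runoff ordinates: 0.0, 2.2, 8.9, 37.3, 51.5, 64.2, 86.1, 54.9, 64.8, 37.7, 14.2, 9.0, 5.8, 0.0 m³/s.
The maximum is 86.1 m³/s, occurring at the reading for t = 12 h.

Q_p = 86.1 m³/s at t = 12 h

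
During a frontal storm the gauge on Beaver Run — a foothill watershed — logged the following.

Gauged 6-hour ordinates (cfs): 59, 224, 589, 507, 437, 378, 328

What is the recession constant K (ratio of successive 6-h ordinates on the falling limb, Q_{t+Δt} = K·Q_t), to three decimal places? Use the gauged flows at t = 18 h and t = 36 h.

K ≈ 0.865

Using the recession-limb readings at t = 18 h and t = 36 h: Q falls from 507 to 328 cfs over 3 intervals.
K = (Q₂/Q₁)^(1/3) = (328/507)^(1/3) = 0.865.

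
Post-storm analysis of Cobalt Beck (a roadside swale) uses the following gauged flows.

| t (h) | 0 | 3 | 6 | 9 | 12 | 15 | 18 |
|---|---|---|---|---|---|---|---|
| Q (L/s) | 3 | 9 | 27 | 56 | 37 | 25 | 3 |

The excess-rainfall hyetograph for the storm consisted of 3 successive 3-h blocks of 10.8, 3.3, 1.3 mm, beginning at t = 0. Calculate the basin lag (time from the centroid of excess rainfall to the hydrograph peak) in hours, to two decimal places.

t_L ≈ 6.35 h

Centroid of excess rainfall: t_c = Σ P_i·t̄_i / ΣP_i = 2.6494 h (block centres at 1.5, 4.5, 7.5 h).
Hydrograph peak occurs at t = 9 h, so basin lag t_L = 9 − 2.6494 = 6.35 h.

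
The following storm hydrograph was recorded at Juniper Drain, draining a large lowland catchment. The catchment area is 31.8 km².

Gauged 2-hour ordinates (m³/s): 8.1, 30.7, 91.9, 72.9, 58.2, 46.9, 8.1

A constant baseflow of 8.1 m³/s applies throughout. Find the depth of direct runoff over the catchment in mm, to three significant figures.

Direct runoff: 0.0, 22.6, 83.8, 64.8, 50.1, 38.8, 0.0 m³/s; ΣQ_DR = 260.1 m³/s.
V = ΣQ_DR · Δt = 260.1 × 7200 s = 1.873 × 10^6 m³.
Over A = 31.8 km², depth = V / A = 58.9 mm.

d ≈ 58.9 mm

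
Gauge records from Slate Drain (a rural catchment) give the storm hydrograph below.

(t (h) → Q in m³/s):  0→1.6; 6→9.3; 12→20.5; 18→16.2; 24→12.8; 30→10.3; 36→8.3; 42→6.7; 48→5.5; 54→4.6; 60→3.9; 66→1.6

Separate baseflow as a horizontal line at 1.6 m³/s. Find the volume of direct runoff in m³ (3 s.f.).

Direct-runoff ordinates (Q − Q_b): 0.0, 7.7, 18.9, 14.6, 11.2, 8.7, 6.7, 5.1, 3.9, 3.0, 2.3, 0.0 m³/s.
ΣQ_DR = 82.10 m³/s.
With Δt = 6 h = 21600 s, V = ΣQ_DR · Δt = 82.10 × 21600 = 1.77 × 10^6 m³.

V ≈ 1.77 × 10^6 m³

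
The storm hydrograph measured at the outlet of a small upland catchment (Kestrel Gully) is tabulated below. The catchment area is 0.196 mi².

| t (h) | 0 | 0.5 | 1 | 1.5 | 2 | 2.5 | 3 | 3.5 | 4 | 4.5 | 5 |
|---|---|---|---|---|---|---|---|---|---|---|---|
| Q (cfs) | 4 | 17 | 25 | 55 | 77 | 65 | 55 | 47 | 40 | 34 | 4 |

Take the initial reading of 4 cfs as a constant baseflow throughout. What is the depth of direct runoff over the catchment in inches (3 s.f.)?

d ≈ 1.50 in

Direct runoff: 0.0, 13.0, 21.0, 51.0, 73.0, 61.0, 51.0, 43.0, 36.0, 30.0, 0.0 cfs; ΣQ_DR = 379.0 cfs.
V = ΣQ_DR · Δt = 379.0 × 1800 s = 6.822 × 10^5 ft³.
Over A = 0.196 mi², depth = V / A = 1.50 in.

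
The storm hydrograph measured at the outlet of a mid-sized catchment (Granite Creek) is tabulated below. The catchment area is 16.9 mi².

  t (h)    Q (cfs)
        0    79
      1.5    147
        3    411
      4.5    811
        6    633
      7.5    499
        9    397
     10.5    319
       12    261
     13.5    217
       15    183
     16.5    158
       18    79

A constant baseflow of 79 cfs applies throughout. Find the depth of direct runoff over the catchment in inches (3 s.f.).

d ≈ 0.436 in

Direct runoff: 0.0, 68.0, 332.0, 732.0, 554.0, 420.0, 318.0, 240.0, 182.0, 138.0, 104.0, 79.0, 0.0 cfs; ΣQ_DR = 3167 cfs.
V = ΣQ_DR · Δt = 3167 × 5400 s = 1.710 × 10^7 ft³.
Over A = 16.9 mi², depth = V / A = 0.436 in.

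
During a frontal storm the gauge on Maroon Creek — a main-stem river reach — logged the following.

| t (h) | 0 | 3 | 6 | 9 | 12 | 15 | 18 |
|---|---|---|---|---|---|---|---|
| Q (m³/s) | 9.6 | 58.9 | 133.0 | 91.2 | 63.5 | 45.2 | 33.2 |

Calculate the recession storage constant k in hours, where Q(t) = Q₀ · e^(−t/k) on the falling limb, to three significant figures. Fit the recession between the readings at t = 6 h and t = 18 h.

k ≈ 8.65 h

On the falling limb, Q drops from 133.0 to 33.2 m³/s between t = 6 h and t = 18 h (Δt = 12 h).
k = −Δt / ln(Q₂/Q₁) = −12 / ln(33.2/133.0) = 8.65 h.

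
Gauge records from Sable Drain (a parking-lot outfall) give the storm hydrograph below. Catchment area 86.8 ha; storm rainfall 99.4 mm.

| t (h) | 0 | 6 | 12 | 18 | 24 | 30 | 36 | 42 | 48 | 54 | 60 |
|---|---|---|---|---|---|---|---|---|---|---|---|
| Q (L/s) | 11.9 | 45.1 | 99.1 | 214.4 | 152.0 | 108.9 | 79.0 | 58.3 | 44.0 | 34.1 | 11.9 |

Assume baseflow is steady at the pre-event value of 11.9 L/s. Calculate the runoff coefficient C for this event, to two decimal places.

ΣQ_DR = 727.8 L/s; V = ΣQ_DR·Δt = 1.572 × 10^7 L.
Runoff depth d = V / A = 18.11 mm.
C = d / P = 18.11 / 99.4 = 0.18.

C ≈ 0.18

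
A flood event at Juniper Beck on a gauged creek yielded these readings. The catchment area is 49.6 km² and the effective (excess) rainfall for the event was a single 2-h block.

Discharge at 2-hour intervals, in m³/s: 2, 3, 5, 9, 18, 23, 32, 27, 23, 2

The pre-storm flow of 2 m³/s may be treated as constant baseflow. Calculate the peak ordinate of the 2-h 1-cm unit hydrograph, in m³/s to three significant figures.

Direct runoff: 0.0, 1.0, 3.0, 7.0, 16.0, 21.0, 30.0, 25.0, 21.0, 0.0 m³/s; ΣQ_DR = 124.0 m³/s, peak = 30.0 m³/s.
Runoff depth d = ΣQ_DR·Δt / A = 124.0 × 7200 / (49.6 km²) = 18.00 mm.
The 1-cm UH is the DRH scaled by (10 mm)/d, so U_p = 30.0 × 10/18.00 = 16.7 m³/s.

U_p ≈ 16.7 m³/s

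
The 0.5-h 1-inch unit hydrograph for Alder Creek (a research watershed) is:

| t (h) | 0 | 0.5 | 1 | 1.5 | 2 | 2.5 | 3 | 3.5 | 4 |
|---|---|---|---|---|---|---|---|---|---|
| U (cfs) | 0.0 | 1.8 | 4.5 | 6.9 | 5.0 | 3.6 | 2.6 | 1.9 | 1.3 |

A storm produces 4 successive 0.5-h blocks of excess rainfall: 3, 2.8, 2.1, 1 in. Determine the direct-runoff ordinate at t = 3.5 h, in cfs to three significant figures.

By discrete convolution, Q_j = Σ (P_i / 1 in) · U_{j−i}.
At t = 3.5 h (j=7): Q = (3/1)·1.9 + (2.8/1)·2.6 + (2.1/1)·3.6 + (1/1)·5.0 = 25.5 cfs.

Q ≈ 25.5 cfs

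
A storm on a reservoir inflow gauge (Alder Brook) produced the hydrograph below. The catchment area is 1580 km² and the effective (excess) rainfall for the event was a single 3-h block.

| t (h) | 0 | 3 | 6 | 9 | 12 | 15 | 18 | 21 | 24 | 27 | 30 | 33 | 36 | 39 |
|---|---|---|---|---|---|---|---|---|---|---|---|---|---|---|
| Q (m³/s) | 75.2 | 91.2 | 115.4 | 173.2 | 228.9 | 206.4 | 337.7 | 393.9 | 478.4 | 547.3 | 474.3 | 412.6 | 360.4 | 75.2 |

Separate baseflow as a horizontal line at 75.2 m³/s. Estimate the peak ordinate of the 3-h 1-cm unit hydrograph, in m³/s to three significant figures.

U_p ≈ 237 m³/s

Direct runoff: 0.0, 16.0, 40.2, 98.0, 153.7, 131.2, 262.5, 318.7, 403.2, 472.1, 399.1, 337.4, 285.2, 0.0 m³/s; ΣQ_DR = 2917 m³/s, peak = 472.1 m³/s.
Runoff depth d = ΣQ_DR·Δt / A = 2917 × 10800 / (1580 km²) = 19.94 mm.
The 1-cm UH is the DRH scaled by (10 mm)/d, so U_p = 472.1 × 10/19.94 = 237 m³/s.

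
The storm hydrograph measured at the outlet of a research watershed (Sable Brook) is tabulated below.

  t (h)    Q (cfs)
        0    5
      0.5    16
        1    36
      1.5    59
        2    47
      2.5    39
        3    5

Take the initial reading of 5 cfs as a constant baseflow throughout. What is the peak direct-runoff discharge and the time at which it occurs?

Subtracting baseflow gives direct-runoff ordinates: 0.0, 11.0, 31.0, 54.0, 42.0, 34.0, 0.0 cfs.
The maximum is 54.0 cfs, occurring at the reading for t = 1.5 h.

Q_p = 54.0 cfs at t = 1.5 h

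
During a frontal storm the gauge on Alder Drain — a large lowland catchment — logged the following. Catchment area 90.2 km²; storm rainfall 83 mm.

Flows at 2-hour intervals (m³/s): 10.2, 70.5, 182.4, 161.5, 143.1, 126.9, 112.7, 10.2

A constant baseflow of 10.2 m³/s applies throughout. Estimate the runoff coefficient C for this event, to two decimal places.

C ≈ 0.71

ΣQ_DR = 735.9 m³/s; V = ΣQ_DR·Δt = 5.298 × 10^6 m³.
Runoff depth d = V / A = 58.74 mm.
C = d / P = 58.74 / 83 = 0.71.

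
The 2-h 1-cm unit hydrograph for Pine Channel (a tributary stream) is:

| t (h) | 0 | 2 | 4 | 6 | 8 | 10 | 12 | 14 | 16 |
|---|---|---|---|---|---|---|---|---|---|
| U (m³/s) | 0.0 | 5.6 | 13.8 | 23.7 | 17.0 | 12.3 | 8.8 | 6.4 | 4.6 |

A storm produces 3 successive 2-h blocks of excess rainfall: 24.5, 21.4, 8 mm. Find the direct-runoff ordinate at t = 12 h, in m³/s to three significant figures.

By discrete convolution, Q_j = Σ (P_i / 10 mm) · U_{j−i}.
At t = 12 h (j=6): Q = (24.5/10)·8.8 + (21.4/10)·12.3 + (8/10)·17.0 = 61.5 m³/s.

Q ≈ 61.5 m³/s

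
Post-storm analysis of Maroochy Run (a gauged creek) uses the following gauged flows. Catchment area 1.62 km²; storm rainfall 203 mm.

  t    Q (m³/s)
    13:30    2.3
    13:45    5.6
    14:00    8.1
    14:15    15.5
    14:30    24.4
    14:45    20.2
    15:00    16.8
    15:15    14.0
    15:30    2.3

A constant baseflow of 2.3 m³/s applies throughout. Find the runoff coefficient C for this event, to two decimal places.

ΣQ_DR = 88.50 m³/s; V = ΣQ_DR·Δt = 79650 m³.
Runoff depth d = V / A = 49.17 mm.
C = d / P = 49.17 / 203 = 0.24.

C ≈ 0.24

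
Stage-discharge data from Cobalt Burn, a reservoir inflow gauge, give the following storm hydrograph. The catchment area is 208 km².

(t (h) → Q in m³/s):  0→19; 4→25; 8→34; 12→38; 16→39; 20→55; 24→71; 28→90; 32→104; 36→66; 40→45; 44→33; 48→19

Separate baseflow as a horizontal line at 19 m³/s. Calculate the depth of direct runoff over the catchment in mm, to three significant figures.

d ≈ 27.1 mm

Direct runoff: 0.0, 6.0, 15.0, 19.0, 20.0, 36.0, 52.0, 71.0, 85.0, 47.0, 26.0, 14.0, 0.0 m³/s; ΣQ_DR = 391.0 m³/s.
V = ΣQ_DR · Δt = 391.0 × 14400 s = 5.630 × 10^6 m³.
Over A = 208 km², depth = V / A = 27.1 mm.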